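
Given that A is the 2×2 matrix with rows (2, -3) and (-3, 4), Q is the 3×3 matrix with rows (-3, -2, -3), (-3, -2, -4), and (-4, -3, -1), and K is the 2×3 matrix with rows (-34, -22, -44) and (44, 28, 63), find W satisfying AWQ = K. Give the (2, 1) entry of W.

Isolating W: multiply by A⁻¹ from the left and Q⁻¹ from the right, so W = A⁻¹KQ⁻¹.
det A = -1; the adjugate gives A⁻¹ = [[-4, -3], [-3, -2]].
det Q = 1; the adjugate gives Q⁻¹ = [[-10, 7, 2], [13, -9, -3], [1, -1, 0]].
A⁻¹K = [[4, 4, -13], [14, 10, 6]].
W = (A⁻¹K)Q⁻¹ = [[-1, 5, -4], [-4, 2, -2]].

-4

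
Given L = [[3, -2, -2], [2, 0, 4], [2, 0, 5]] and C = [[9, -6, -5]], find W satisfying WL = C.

L is on the right of W, so right-multiply by L⁻¹: W = CL⁻¹.
det L = 4, so L⁻¹ = [[0, 5/2, -2], [-1/2, 19/4, -4], [0, -1, 1]].
W = CL⁻¹ = [[9, -6, -5]] · [[0, 5/2, -2], [-1/2, 19/4, -4], [0, -1, 1]] = [[3, -1, 1]].

W = [[3, -1, 1]]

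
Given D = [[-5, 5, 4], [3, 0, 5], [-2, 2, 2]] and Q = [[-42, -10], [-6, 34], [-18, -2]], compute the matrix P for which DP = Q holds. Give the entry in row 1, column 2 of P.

3

Since D multiplies P on the left, P = D⁻¹Q.
det D = -6, so D⁻¹ = [[5/3, 1/3, -25/6], [8/3, 1/3, -37/6], [-1, 0, 5/2]].
P = D⁻¹Q = [[5/3, 1/3, -25/6], [8/3, 1/3, -37/6], [-1, 0, 5/2]] · [[-42, -10], [-6, 34], [-18, -2]] = [[3, 3], [-3, -3], [-3, 5]].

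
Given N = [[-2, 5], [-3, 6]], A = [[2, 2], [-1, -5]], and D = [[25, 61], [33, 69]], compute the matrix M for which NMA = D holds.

Isolating M: multiply by N⁻¹ from the left and A⁻¹ from the right, so M = N⁻¹DA⁻¹.
N has determinant 3; N⁻¹ = [[2, -5/3], [1, -2/3]].
det A = -8; the adjugate gives A⁻¹ = [[5/8, 1/4], [-1/8, -1/4]].
N⁻¹D = [[-5, 7], [3, 15]].
M = (N⁻¹D)A⁻¹ = [[-4, -3], [0, -3]].

M = [[-4, -3], [0, -3]]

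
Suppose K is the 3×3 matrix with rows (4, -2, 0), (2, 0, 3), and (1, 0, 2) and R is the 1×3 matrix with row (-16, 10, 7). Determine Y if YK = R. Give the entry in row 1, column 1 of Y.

-5

K is on the right of Y, so right-multiply by K⁻¹: Y = RK⁻¹.
det K = 2; the adjugate gives K⁻¹ = [[0, 2, -3], [-1/2, 4, -6], [0, -1, 2]].
Y = RK⁻¹ = [[-16, 10, 7]] · [[0, 2, -3], [-1/2, 4, -6], [0, -1, 2]] = [[-5, 1, 2]].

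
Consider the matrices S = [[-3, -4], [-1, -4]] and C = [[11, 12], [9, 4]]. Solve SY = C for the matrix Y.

Y = [[-1, -4], [-2, 0]]

S is on the left of Y, so left-multiply by S⁻¹: Y = S⁻¹C.
det S = 8; the adjugate gives S⁻¹ = [[-1/2, 1/2], [1/8, -3/8]].
Y = S⁻¹C = [[-1/2, 1/2], [1/8, -3/8]] · [[11, 12], [9, 4]] = [[-1, -4], [-2, 0]].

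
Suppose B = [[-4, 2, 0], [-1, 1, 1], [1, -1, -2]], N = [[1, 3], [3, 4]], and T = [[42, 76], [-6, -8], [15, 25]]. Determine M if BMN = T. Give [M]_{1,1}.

M = B⁻¹TN⁻¹ (apply B⁻¹ on the left and N⁻¹ on the right).
det B = 2; the adjugate gives B⁻¹ = [[-1/2, 2, 1], [-1/2, 4, 2], [0, -1, -1]].
det N = -5, so N⁻¹ = [[-4/5, 3/5], [3/5, -1/5]].
B⁻¹T = [[-18, -29], [-15, -20], [-9, -17]].
M = (B⁻¹T)N⁻¹ = [[-3, -5], [0, -5], [-3, -2]].

-3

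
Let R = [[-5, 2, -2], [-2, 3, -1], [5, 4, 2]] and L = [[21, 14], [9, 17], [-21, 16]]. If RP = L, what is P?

R is on the left of P, so left-multiply by R⁻¹: P = R⁻¹L.
det R = -6; the adjugate gives R⁻¹ = [[-5/3, 2, -2/3], [1/6, 0, 1/6], [23/6, -5, 11/6]].
P = R⁻¹L = [[-5/3, 2, -2/3], [1/6, 0, 1/6], [23/6, -5, 11/6]] · [[21, 14], [9, 17], [-21, 16]] = [[-3, 0], [0, 5], [-3, -2]].

P = [[-3, 0], [0, 5], [-3, -2]]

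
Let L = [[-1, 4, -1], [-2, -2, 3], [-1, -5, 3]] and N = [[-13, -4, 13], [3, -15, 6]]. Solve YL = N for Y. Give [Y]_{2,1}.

-6

L is on the right of Y, so right-multiply by L⁻¹: Y = NL⁻¹.
det L = -5; the adjugate gives L⁻¹ = [[-9/5, 7/5, -2], [-3/5, 4/5, -1], [-8/5, 9/5, -2]].
Y = NL⁻¹ = [[-13, -4, 13], [3, -15, 6]] · [[-9/5, 7/5, -2], [-3/5, 4/5, -1], [-8/5, 9/5, -2]] = [[5, 2, 4], [-6, 3, -3]].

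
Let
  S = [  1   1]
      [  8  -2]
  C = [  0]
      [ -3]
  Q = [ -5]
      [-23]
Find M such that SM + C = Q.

M = [[-3], [-2]]

SM = Q − C = [[-5], [-20]].
Left-multiplying both sides by S⁻¹ gives M = S⁻¹(Q − C).
det S = -10, so S⁻¹ = [[1/5, 1/10], [4/5, -1/10]].
M = S⁻¹(Q − C) = [[-3], [-2]].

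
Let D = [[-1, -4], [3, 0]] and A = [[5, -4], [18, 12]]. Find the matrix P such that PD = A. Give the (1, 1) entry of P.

1

Since D sits to the right of P, P = AD⁻¹.
D has determinant 12; D⁻¹ = [[0, 1/3], [-1/4, -1/12]].
P = AD⁻¹ = [[5, -4], [18, 12]] · [[0, 1/3], [-1/4, -1/12]] = [[1, 2], [-3, 5]].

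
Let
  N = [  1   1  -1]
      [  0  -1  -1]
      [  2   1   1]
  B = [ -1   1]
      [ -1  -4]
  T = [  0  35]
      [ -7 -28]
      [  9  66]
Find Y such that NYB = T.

Isolating Y: multiply by N⁻¹ from the left and B⁻¹ from the right, so Y = N⁻¹TB⁻¹.
det N = -4, so N⁻¹ = [[0, 1/2, 1/2], [1/2, -3/4, -1/4], [-1/2, -1/4, 1/4]].
det B = 5; the adjugate gives B⁻¹ = [[-4/5, -1/5], [1/5, -1/5]].
N⁻¹T = [[1, 19], [3, 22], [4, 6]].
Y = (N⁻¹T)B⁻¹ = [[3, -4], [2, -5], [-2, -2]].

Y = [[3, -4], [2, -5], [-2, -2]]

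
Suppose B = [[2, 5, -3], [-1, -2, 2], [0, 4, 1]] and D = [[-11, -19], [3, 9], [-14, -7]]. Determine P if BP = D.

P = [[-1, -3], [-3, -2], [-2, 1]]

Since B multiplies P on the left, P = B⁻¹D.
B has determinant -3; B⁻¹ = [[10/3, 17/3, -4/3], [-1/3, -2/3, 1/3], [4/3, 8/3, -1/3]].
P = B⁻¹D = [[10/3, 17/3, -4/3], [-1/3, -2/3, 1/3], [4/3, 8/3, -1/3]] · [[-11, -19], [3, 9], [-14, -7]] = [[-1, -3], [-3, -2], [-2, 1]].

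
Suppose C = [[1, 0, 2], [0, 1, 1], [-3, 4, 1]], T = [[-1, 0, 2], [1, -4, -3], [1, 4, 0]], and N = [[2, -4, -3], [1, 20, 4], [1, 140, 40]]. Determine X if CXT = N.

X = [[1, 5, -4], [-5, -3, -2], [1, -1, 3]]

Left-multiply by C⁻¹ and right-multiply by T⁻¹: X = C⁻¹NT⁻¹.
C has determinant 3; C⁻¹ = [[-1, 8/3, -2/3], [-1, 7/3, -1/3], [1, -4/3, 1/3]].
T has determinant 4; T⁻¹ = [[3, 2, 2], [-3/4, -1/2, -1/4], [2, 1, 1]].
C⁻¹N = [[0, -36, -13], [0, 4, -1], [1, 16, 5]].
X = (C⁻¹N)T⁻¹ = [[1, 5, -4], [-5, -3, -2], [1, -1, 3]].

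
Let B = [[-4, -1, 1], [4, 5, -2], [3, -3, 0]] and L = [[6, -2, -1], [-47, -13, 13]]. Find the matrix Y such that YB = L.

Right-multiplying both sides by B⁻¹ gives Y = LB⁻¹.
det B = 3; the adjugate gives B⁻¹ = [[-2, -1, -1], [-2, -1, -4/3], [-9, -5, -16/3]].
Y = LB⁻¹ = [[6, -2, -1], [-47, -13, 13]] · [[-2, -1, -1], [-2, -1, -4/3], [-9, -5, -16/3]] = [[1, 1, 2], [3, -5, -5]].

Y = [[1, 1, 2], [3, -5, -5]]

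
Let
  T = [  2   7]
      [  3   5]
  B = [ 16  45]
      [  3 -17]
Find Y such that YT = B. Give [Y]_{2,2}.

T is on the right of Y, so right-multiply by T⁻¹: Y = BT⁻¹.
det T = -11; the adjugate gives T⁻¹ = [[-5/11, 7/11], [3/11, -2/11]].
Y = BT⁻¹ = [[16, 45], [3, -17]] · [[-5/11, 7/11], [3/11, -2/11]] = [[5, 2], [-6, 5]].

5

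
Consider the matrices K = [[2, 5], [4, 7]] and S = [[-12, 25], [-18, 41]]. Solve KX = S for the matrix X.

X = [[-1, 5], [-2, 3]]

Since K multiplies X on the left, X = K⁻¹S.
det K = -6; the adjugate gives K⁻¹ = [[-7/6, 5/6], [2/3, -1/3]].
X = K⁻¹S = [[-7/6, 5/6], [2/3, -1/3]] · [[-12, 25], [-18, 41]] = [[-1, 5], [-2, 3]].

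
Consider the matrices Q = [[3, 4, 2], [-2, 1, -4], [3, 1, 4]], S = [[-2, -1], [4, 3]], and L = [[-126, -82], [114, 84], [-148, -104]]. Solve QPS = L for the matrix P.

P = [[5, -5], [3, 1], [-1, -4]]

P = Q⁻¹LS⁻¹ (apply Q⁻¹ on the left and S⁻¹ on the right).
det Q = -2; the adjugate gives Q⁻¹ = [[-4, 7, 9], [2, -3, -4], [5/2, -9/2, -11/2]].
det S = -2, so S⁻¹ = [[-3/2, -1/2], [2, 1]].
Q⁻¹L = [[-30, -20], [-2, 0], [-14, -11]].
P = (Q⁻¹L)S⁻¹ = [[5, -5], [3, 1], [-1, -4]].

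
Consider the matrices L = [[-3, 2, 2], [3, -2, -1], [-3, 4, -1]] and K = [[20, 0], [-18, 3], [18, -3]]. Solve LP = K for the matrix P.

P = [[-4, 4], [2, 3], [2, 3]]

Since L multiplies P on the left, P = L⁻¹K.
L has determinant 6; L⁻¹ = [[1, 5/3, 1/3], [1, 3/2, 1/2], [1, 1, 0]].
P = L⁻¹K = [[1, 5/3, 1/3], [1, 3/2, 1/2], [1, 1, 0]] · [[20, 0], [-18, 3], [18, -3]] = [[-4, 4], [2, 3], [2, 3]].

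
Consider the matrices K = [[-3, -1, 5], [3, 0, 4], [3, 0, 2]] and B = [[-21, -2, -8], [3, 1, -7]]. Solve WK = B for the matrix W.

Right-multiplying both sides by K⁻¹ gives W = BK⁻¹.
K has determinant -6; K⁻¹ = [[0, -1/3, 2/3], [-1, 7/2, -9/2], [0, 1/2, -1/2]].
W = BK⁻¹ = [[-21, -2, -8], [3, 1, -7]] · [[0, -1/3, 2/3], [-1, 7/2, -9/2], [0, 1/2, -1/2]] = [[2, -4, -1], [-1, -1, 1]].

W = [[2, -4, -1], [-1, -1, 1]]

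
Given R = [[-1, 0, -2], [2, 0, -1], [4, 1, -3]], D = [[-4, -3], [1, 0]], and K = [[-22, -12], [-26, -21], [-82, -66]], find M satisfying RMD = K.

Left-multiply by R⁻¹ and right-multiply by D⁻¹: M = R⁻¹KD⁻¹.
det R = -5, so R⁻¹ = [[-1/5, 2/5, 0], [-2/5, -11/5, 1], [-2/5, -1/5, 0]].
det D = 3; the adjugate gives D⁻¹ = [[0, 1], [-1/3, -4/3]].
R⁻¹K = [[-6, -6], [-16, -15], [14, 9]].
M = (R⁻¹K)D⁻¹ = [[2, 2], [5, 4], [-3, 2]].

M = [[2, 2], [5, 4], [-3, 2]]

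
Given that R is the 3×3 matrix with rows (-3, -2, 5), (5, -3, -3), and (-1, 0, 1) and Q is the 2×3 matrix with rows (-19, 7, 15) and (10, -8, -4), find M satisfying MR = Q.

M = [[1, -3, 1], [1, 2, -3]]

R is on the right of M, so right-multiply by R⁻¹: M = QR⁻¹.
det R = -2; the adjugate gives R⁻¹ = [[3/2, -1, -21/2], [1, -1, -8], [3/2, -1, -19/2]].
M = QR⁻¹ = [[-19, 7, 15], [10, -8, -4]] · [[3/2, -1, -21/2], [1, -1, -8], [3/2, -1, -19/2]] = [[1, -3, 1], [1, 2, -3]].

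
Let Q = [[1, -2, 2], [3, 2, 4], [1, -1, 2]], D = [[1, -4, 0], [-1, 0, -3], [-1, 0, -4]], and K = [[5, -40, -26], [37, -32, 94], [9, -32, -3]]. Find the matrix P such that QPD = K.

P = Q⁻¹KD⁻¹ (apply Q⁻¹ on the left and D⁻¹ on the right).
Q has determinant 2; Q⁻¹ = [[4, 1, -6], [-1, 0, 1], [-5/2, -1/2, 4]].
D has determinant 4; D⁻¹ = [[0, -4, 3], [-1/4, -1, 3/4], [0, 1, -1]].
Q⁻¹K = [[3, 0, 8], [4, 8, 23], [5, -12, 6]].
P = (Q⁻¹K)D⁻¹ = [[0, -4, 1], [-2, -1, -5], [3, -2, 0]].

P = [[0, -4, 1], [-2, -1, -5], [3, -2, 0]]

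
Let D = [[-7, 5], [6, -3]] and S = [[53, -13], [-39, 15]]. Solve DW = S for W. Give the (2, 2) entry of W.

3

Left-multiplying both sides by D⁻¹ gives W = D⁻¹S.
D has determinant -9; D⁻¹ = [[1/3, 5/9], [2/3, 7/9]].
W = D⁻¹S = [[1/3, 5/9], [2/3, 7/9]] · [[53, -13], [-39, 15]] = [[-4, 4], [5, 3]].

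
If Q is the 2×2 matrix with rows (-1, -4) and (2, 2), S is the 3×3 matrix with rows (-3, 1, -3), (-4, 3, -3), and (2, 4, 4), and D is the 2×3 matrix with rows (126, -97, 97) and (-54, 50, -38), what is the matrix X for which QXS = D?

Isolating X: multiply by Q⁻¹ from the left and S⁻¹ from the right, so X = Q⁻¹DS⁻¹.
det Q = 6, so Q⁻¹ = [[1/3, 2/3], [-1/3, -1/6]].
det S = 4, so S⁻¹ = [[6, -4, 3/2], [5/2, -3/2, 3/4], [-11/2, 7/2, -5/4]].
Q⁻¹D = [[6, 1, 7], [-33, 24, -26]].
X = (Q⁻¹D)S⁻¹ = [[0, -1, 1], [5, 5, 1]].

X = [[0, -1, 1], [5, 5, 1]]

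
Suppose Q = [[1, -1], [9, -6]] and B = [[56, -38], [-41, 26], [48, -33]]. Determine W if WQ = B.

W = [[2, 6], [4, -5], [3, 5]]

Right-multiplying both sides by Q⁻¹ gives W = BQ⁻¹.
Q has determinant 3; Q⁻¹ = [[-2, 1/3], [-3, 1/3]].
W = BQ⁻¹ = [[56, -38], [-41, 26], [48, -33]] · [[-2, 1/3], [-3, 1/3]] = [[2, 6], [4, -5], [3, 5]].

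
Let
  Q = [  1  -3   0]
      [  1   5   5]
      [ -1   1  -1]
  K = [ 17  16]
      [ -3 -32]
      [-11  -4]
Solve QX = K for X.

X = [[2, -2], [-5, -6], [4, 0]]

Left-multiplying both sides by Q⁻¹ gives X = Q⁻¹K.
det Q = 2; the adjugate gives Q⁻¹ = [[-5, -3/2, -15/2], [-2, -1/2, -5/2], [3, 1, 4]].
X = Q⁻¹K = [[-5, -3/2, -15/2], [-2, -1/2, -5/2], [3, 1, 4]] · [[17, 16], [-3, -32], [-11, -4]] = [[2, -2], [-5, -6], [4, 0]].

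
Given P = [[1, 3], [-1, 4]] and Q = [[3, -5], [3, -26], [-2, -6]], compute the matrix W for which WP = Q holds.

W = [[1, -2], [-2, -5], [-2, 0]]

P is on the right of W, so right-multiply by P⁻¹: W = QP⁻¹.
det P = 7; the adjugate gives P⁻¹ = [[4/7, -3/7], [1/7, 1/7]].
W = QP⁻¹ = [[3, -5], [3, -26], [-2, -6]] · [[4/7, -3/7], [1/7, 1/7]] = [[1, -2], [-2, -5], [-2, 0]].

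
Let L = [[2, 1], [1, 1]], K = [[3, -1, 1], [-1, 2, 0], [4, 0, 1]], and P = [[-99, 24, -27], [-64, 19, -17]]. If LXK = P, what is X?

Isolating X: multiply by L⁻¹ from the left and K⁻¹ from the right, so X = L⁻¹PK⁻¹.
det L = 1; the adjugate gives L⁻¹ = [[1, -1], [-1, 2]].
det K = -3, so K⁻¹ = [[-2/3, -1/3, 2/3], [-1/3, 1/3, 1/3], [8/3, 4/3, -5/3]].
L⁻¹P = [[-35, 5, -10], [-29, 14, -7]].
X = (L⁻¹P)K⁻¹ = [[-5, 0, -5], [-4, 5, -3]].

X = [[-5, 0, -5], [-4, 5, -3]]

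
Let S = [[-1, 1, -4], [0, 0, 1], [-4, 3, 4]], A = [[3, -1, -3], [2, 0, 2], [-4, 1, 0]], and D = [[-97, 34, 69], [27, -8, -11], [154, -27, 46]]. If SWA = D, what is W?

Left-multiply by S⁻¹ and right-multiply by A⁻¹: W = S⁻¹DA⁻¹.
det S = -1; the adjugate gives S⁻¹ = [[3, 16, -1], [4, 20, -1], [0, 1, 0]].
det A = -4, so A⁻¹ = [[1/2, 3/4, 1/2], [2, 3, 3], [-1/2, -1/4, -1/2]].
S⁻¹D = [[-13, 1, -15], [-2, 3, 10], [27, -8, -11]].
W = (S⁻¹D)A⁻¹ = [[3, -3, 4], [0, 5, 3], [3, -1, -5]].

W = [[3, -3, 4], [0, 5, 3], [3, -1, -5]]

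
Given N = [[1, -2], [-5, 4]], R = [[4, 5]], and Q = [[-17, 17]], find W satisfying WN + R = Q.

W = [[4, 5]]

WN = Q − R = [[-21, 12]].
Since N sits to the right of W, W = (Q − R)N⁻¹.
det N = -6; the adjugate gives N⁻¹ = [[-2/3, -1/3], [-5/6, -1/6]].
W = (Q − R)N⁻¹ = [[4, 5]].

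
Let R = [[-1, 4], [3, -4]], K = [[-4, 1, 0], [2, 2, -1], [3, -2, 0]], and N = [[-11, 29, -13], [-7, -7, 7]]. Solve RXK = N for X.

Left-multiply by R⁻¹ and right-multiply by K⁻¹: X = R⁻¹NK⁻¹.
det R = -8, so R⁻¹ = [[1/2, 1/2], [3/8, 1/8]].
det K = 5, so K⁻¹ = [[-2/5, 0, -1/5], [-3/5, 0, -4/5], [-2, -1, -2]].
R⁻¹N = [[-9, 11, -3], [-5, 10, -4]].
X = (R⁻¹N)K⁻¹ = [[3, 3, -1], [4, 4, 1]].

X = [[3, 3, -1], [4, 4, 1]]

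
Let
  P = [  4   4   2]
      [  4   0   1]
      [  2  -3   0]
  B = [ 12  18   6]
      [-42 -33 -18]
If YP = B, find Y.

Right-multiplying both sides by P⁻¹ gives Y = BP⁻¹.
P has determinant -4; P⁻¹ = [[-3/4, 3/2, -1], [-1/2, 1, -1], [3, -5, 4]].
Y = BP⁻¹ = [[12, 18, 6], [-42, -33, -18]] · [[-3/4, 3/2, -1], [-1/2, 1, -1], [3, -5, 4]] = [[0, 6, -6], [-6, -6, 3]].

Y = [[0, 6, -6], [-6, -6, 3]]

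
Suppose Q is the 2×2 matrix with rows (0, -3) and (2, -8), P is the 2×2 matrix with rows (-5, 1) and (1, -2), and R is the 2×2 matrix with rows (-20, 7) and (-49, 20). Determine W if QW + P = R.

W = [[-5, 3], [5, -2]]

QW = R − P = [[-15, 6], [-50, 22]].
Q is on the left of W, so left-multiply by Q⁻¹: W = Q⁻¹(R − P).
det Q = 6, so Q⁻¹ = [[-4/3, 1/2], [-1/3, 0]].
W = Q⁻¹(R − P) = [[-5, 3], [5, -2]].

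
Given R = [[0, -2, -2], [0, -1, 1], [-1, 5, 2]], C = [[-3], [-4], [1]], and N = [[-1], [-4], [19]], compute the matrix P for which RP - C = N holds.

RP = N + C = [[-4], [-8], [20]].
R is on the left of P, so left-multiply by R⁻¹: P = R⁻¹(N + C).
R has determinant 4; R⁻¹ = [[-7/4, -3/2, -1], [-1/4, -1/2, 0], [-1/4, 1/2, 0]].
P = R⁻¹(N + C) = [[-1], [5], [-3]].

P = [[-1], [5], [-3]]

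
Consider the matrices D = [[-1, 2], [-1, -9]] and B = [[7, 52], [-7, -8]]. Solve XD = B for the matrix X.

X = [[-1, -6], [5, 2]]

Since D sits to the right of X, X = BD⁻¹.
det D = 11, so D⁻¹ = [[-9/11, -2/11], [1/11, -1/11]].
X = BD⁻¹ = [[7, 52], [-7, -8]] · [[-9/11, -2/11], [1/11, -1/11]] = [[-1, -6], [5, 2]].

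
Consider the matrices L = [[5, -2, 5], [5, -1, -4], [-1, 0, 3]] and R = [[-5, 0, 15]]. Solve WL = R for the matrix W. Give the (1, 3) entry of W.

L is on the right of W, so right-multiply by L⁻¹: W = RL⁻¹.
L has determinant 2; L⁻¹ = [[-3/2, 3, 13/2], [-11/2, 10, 45/2], [-1/2, 1, 5/2]].
W = RL⁻¹ = [[-5, 0, 15]] · [[-3/2, 3, 13/2], [-11/2, 10, 45/2], [-1/2, 1, 5/2]] = [[0, 0, 5]].

5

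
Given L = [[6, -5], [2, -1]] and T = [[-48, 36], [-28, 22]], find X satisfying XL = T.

X = [[-6, -6], [-4, -2]]

Since L sits to the right of X, X = TL⁻¹.
det L = 4, so L⁻¹ = [[-1/4, 5/4], [-1/2, 3/2]].
X = TL⁻¹ = [[-48, 36], [-28, 22]] · [[-1/4, 5/4], [-1/2, 3/2]] = [[-6, -6], [-4, -2]].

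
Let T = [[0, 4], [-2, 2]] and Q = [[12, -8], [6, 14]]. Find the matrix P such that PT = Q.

Since T sits to the right of P, P = QT⁻¹.
T has determinant 8; T⁻¹ = [[1/4, -1/2], [1/4, 0]].
P = QT⁻¹ = [[12, -8], [6, 14]] · [[1/4, -1/2], [1/4, 0]] = [[1, -6], [5, -3]].

P = [[1, -6], [5, -3]]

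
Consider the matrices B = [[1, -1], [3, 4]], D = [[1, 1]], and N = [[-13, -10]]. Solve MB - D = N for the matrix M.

MB = N + D = [[-12, -9]].
B is on the right of M, so right-multiply by B⁻¹: M = (N + D)B⁻¹.
det B = 7; the adjugate gives B⁻¹ = [[4/7, 1/7], [-3/7, 1/7]].
M = (N + D)B⁻¹ = [[-3, -3]].

M = [[-3, -3]]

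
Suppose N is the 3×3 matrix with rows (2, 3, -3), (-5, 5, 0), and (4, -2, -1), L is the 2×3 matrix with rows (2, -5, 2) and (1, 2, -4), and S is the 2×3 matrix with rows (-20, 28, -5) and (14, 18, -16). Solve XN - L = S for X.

XN = S + L = [[-18, 23, -3], [15, 20, -20]].
N is on the right of X, so right-multiply by N⁻¹: X = (S + L)N⁻¹.
N has determinant 5; N⁻¹ = [[-1, 9/5, 3], [-1, 2, 3], [-2, 16/5, 5]].
X = (S + L)N⁻¹ = [[1, 4, 0], [5, 3, 5]].

X = [[1, 4, 0], [5, 3, 5]]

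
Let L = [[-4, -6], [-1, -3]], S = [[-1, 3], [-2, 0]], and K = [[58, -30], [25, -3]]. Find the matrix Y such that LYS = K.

Y = [[4, 0], [-1, 4]]

Y = L⁻¹KS⁻¹ (apply L⁻¹ on the left and S⁻¹ on the right).
L has determinant 6; L⁻¹ = [[-1/2, 1], [1/6, -2/3]].
S has determinant 6; S⁻¹ = [[0, -1/2], [1/3, -1/6]].
L⁻¹K = [[-4, 12], [-7, -3]].
Y = (L⁻¹K)S⁻¹ = [[4, 0], [-1, 4]].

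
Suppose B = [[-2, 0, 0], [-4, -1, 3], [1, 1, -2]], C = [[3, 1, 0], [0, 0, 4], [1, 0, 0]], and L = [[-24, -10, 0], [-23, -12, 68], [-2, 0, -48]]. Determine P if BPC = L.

P = B⁻¹LC⁻¹ (apply B⁻¹ on the left and C⁻¹ on the right).
det B = 2; the adjugate gives B⁻¹ = [[-1/2, 0, 0], [-5/2, 2, 3], [-3/2, 1, 1]].
det C = 4, so C⁻¹ = [[0, 0, 1], [1, 0, -3], [0, 1/4, 0]].
B⁻¹L = [[12, 5, 0], [8, 1, -8], [11, 3, 20]].
P = (B⁻¹L)C⁻¹ = [[5, 0, -3], [1, -2, 5], [3, 5, 2]].

P = [[5, 0, -3], [1, -2, 5], [3, 5, 2]]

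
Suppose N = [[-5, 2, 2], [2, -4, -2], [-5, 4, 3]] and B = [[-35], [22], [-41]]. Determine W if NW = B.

N is on the left of W, so left-multiply by N⁻¹: W = N⁻¹B.
N has determinant 4; N⁻¹ = [[-1, 1/2, 1], [1, -5/4, -3/2], [-3, 5/2, 4]].
W = N⁻¹B = [[-1, 1/2, 1], [1, -5/4, -3/2], [-3, 5/2, 4]] · [[-35], [22], [-41]] = [[5], [-1], [-4]].

W = [[5], [-1], [-4]]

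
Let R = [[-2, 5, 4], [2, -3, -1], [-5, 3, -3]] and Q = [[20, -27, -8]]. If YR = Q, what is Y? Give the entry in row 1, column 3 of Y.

Right-multiplying both sides by R⁻¹ gives Y = QR⁻¹.
det R = -5, so R⁻¹ = [[-12/5, -27/5, -7/5], [-11/5, -26/5, -6/5], [9/5, 19/5, 4/5]].
Y = QR⁻¹ = [[20, -27, -8]] · [[-12/5, -27/5, -7/5], [-11/5, -26/5, -6/5], [9/5, 19/5, 4/5]] = [[-3, 2, -2]].

-2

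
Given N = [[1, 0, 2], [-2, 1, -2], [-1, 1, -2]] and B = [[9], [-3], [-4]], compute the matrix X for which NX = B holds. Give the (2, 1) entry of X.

Since N multiplies X on the left, X = N⁻¹B.
N has determinant -2; N⁻¹ = [[0, -1, 1], [1, 0, 1], [1/2, 1/2, -1/2]].
X = N⁻¹B = [[0, -1, 1], [1, 0, 1], [1/2, 1/2, -1/2]] · [[9], [-3], [-4]] = [[-1], [5], [5]].

5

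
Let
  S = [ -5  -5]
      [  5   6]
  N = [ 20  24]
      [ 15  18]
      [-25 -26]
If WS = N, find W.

W = [[0, 4], [0, 3], [4, -1]]

Since S sits to the right of W, W = NS⁻¹.
S has determinant -5; S⁻¹ = [[-6/5, -1], [1, 1]].
W = NS⁻¹ = [[20, 24], [15, 18], [-25, -26]] · [[-6/5, -1], [1, 1]] = [[0, 4], [0, 3], [4, -1]].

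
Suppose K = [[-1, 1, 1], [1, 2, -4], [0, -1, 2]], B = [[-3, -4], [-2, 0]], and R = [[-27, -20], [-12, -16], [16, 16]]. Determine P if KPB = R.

Isolating P: multiply by K⁻¹ from the left and B⁻¹ from the right, so P = K⁻¹RB⁻¹.
K has determinant -3; K⁻¹ = [[0, 1, 2], [2/3, 2/3, 1], [1/3, 1/3, 1]].
det B = -8, so B⁻¹ = [[0, -1/2], [-1/4, 3/8]].
K⁻¹R = [[20, 16], [-10, -8], [3, 4]].
P = (K⁻¹R)B⁻¹ = [[-4, -4], [2, 2], [-1, 0]].

P = [[-4, -4], [2, 2], [-1, 0]]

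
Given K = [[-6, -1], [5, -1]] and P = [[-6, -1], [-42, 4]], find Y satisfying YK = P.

Right-multiplying both sides by K⁻¹ gives Y = PK⁻¹.
det K = 11, so K⁻¹ = [[-1/11, 1/11], [-5/11, -6/11]].
Y = PK⁻¹ = [[-6, -1], [-42, 4]] · [[-1/11, 1/11], [-5/11, -6/11]] = [[1, 0], [2, -6]].

Y = [[1, 0], [2, -6]]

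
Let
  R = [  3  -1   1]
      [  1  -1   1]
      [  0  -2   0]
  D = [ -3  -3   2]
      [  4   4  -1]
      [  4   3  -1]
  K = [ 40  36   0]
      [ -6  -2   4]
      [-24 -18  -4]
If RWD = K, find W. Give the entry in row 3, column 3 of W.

-5

Left-multiply by R⁻¹ and right-multiply by D⁻¹: W = R⁻¹KD⁻¹.
R has determinant 4; R⁻¹ = [[1/2, -1/2, 0], [0, 0, -1/2], [-1/2, 3/2, -1/2]].
det D = -5, so D⁻¹ = [[1/5, -3/5, 1], [0, 1, -1], [4/5, 3/5, 0]].
R⁻¹K = [[23, 19, -2], [12, 9, 2], [-17, -12, 8]].
W = (R⁻¹K)D⁻¹ = [[3, 4, 4], [4, 3, 3], [3, 3, -5]].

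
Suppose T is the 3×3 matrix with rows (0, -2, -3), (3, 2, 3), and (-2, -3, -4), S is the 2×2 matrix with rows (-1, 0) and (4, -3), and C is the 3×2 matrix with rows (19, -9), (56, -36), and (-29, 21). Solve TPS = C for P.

P = T⁻¹CS⁻¹ (apply T⁻¹ on the left and S⁻¹ on the right).
det T = 3; the adjugate gives T⁻¹ = [[1/3, 1/3, 0], [2, -2, -3], [-5/3, 4/3, 2]].
det S = 3, so S⁻¹ = [[-1, 0], [-4/3, -1/3]].
T⁻¹C = [[25, -15], [13, -9], [-15, 9]].
P = (T⁻¹C)S⁻¹ = [[-5, 5], [-1, 3], [3, -3]].

P = [[-5, 5], [-1, 3], [3, -3]]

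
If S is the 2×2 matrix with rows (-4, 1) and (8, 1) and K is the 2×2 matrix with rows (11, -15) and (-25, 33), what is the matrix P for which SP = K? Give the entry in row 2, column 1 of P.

-1

S is on the left of P, so left-multiply by S⁻¹: P = S⁻¹K.
det S = -12, so S⁻¹ = [[-1/12, 1/12], [2/3, 1/3]].
P = S⁻¹K = [[-1/12, 1/12], [2/3, 1/3]] · [[11, -15], [-25, 33]] = [[-3, 4], [-1, 1]].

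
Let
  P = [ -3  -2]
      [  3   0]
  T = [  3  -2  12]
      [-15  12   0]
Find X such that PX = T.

X = [[-5, 4, 0], [6, -5, -6]]

P is on the left of X, so left-multiply by P⁻¹: X = P⁻¹T.
det P = 6; the adjugate gives P⁻¹ = [[0, 1/3], [-1/2, -1/2]].
X = P⁻¹T = [[0, 1/3], [-1/2, -1/2]] · [[3, -2, 12], [-15, 12, 0]] = [[-5, 4, 0], [6, -5, -6]].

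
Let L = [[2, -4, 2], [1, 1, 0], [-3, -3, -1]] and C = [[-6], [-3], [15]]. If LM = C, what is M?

Left-multiplying both sides by L⁻¹ gives M = L⁻¹C.
L has determinant -6; L⁻¹ = [[1/6, 5/3, 1/3], [-1/6, -2/3, -1/3], [0, -3, -1]].
M = L⁻¹C = [[1/6, 5/3, 1/3], [-1/6, -2/3, -1/3], [0, -3, -1]] · [[-6], [-3], [15]] = [[-1], [-2], [-6]].

M = [[-1], [-2], [-6]]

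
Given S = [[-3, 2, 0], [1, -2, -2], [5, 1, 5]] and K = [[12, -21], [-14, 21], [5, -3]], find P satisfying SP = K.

S is on the left of P, so left-multiply by S⁻¹: P = S⁻¹K.
det S = -6, so S⁻¹ = [[4/3, 5/3, 2/3], [5/2, 5/2, 1], [-11/6, -13/6, -2/3]].
P = S⁻¹K = [[4/3, 5/3, 2/3], [5/2, 5/2, 1], [-11/6, -13/6, -2/3]] · [[12, -21], [-14, 21], [5, -3]] = [[-4, 5], [0, -3], [5, -5]].

P = [[-4, 5], [0, -3], [5, -5]]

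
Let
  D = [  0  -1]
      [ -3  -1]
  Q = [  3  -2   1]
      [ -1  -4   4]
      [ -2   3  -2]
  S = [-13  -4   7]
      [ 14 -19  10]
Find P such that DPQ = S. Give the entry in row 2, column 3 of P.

Left-multiply by D⁻¹ and right-multiply by Q⁻¹: P = D⁻¹SQ⁻¹.
det D = -3, so D⁻¹ = [[1/3, -1/3], [-1, 0]].
Q has determinant -3; Q⁻¹ = [[4/3, 1/3, 4/3], [10/3, 4/3, 13/3], [11/3, 5/3, 14/3]].
D⁻¹S = [[-9, 5, -1], [13, 4, -7]].
P = (D⁻¹S)Q⁻¹ = [[1, 2, 5], [5, -2, 2]].

2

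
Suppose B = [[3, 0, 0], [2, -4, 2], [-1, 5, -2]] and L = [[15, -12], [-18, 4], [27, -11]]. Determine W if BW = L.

W = [[5, -4], [4, -3], [-6, 0]]

Since B multiplies W on the left, W = B⁻¹L.
det B = -6, so B⁻¹ = [[1/3, 0, 0], [-1/3, 1, 1], [-1, 5/2, 2]].
W = B⁻¹L = [[1/3, 0, 0], [-1/3, 1, 1], [-1, 5/2, 2]] · [[15, -12], [-18, 4], [27, -11]] = [[5, -4], [4, -3], [-6, 0]].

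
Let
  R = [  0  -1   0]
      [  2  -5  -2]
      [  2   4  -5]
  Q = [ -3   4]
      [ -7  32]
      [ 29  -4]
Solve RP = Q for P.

Left-multiplying both sides by R⁻¹ gives P = R⁻¹Q.
det R = -6, so R⁻¹ = [[-11/2, 5/6, -1/3], [-1, 0, 0], [-3, 1/3, -1/3]].
P = R⁻¹Q = [[-11/2, 5/6, -1/3], [-1, 0, 0], [-3, 1/3, -1/3]] · [[-3, 4], [-7, 32], [29, -4]] = [[1, 6], [3, -4], [-3, 0]].

P = [[1, 6], [3, -4], [-3, 0]]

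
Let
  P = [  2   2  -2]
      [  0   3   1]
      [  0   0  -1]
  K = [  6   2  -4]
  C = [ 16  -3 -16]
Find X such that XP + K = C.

X = [[5, -5, -3]]

XP = C − K = [[10, -5, -12]].
Right-multiplying both sides by P⁻¹ gives X = (C − K)P⁻¹.
P has determinant -6; P⁻¹ = [[1/2, -1/3, -4/3], [0, 1/3, 1/3], [0, 0, -1]].
X = (C − K)P⁻¹ = [[5, -5, -3]].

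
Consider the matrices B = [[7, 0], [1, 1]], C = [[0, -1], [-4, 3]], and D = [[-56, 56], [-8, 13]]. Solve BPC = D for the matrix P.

Isolating P: multiply by B⁻¹ from the left and C⁻¹ from the right, so P = B⁻¹DC⁻¹.
det B = 7; the adjugate gives B⁻¹ = [[1/7, 0], [-1/7, 1]].
det C = -4, so C⁻¹ = [[-3/4, -1/4], [-1, 0]].
B⁻¹D = [[-8, 8], [0, 5]].
P = (B⁻¹D)C⁻¹ = [[-2, 2], [-5, 0]].

P = [[-2, 2], [-5, 0]]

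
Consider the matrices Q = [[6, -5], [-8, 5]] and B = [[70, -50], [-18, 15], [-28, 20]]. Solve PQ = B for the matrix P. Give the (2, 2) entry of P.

0

Q is on the right of P, so right-multiply by Q⁻¹: P = BQ⁻¹.
det Q = -10, so Q⁻¹ = [[-1/2, -1/2], [-4/5, -3/5]].
P = BQ⁻¹ = [[70, -50], [-18, 15], [-28, 20]] · [[-1/2, -1/2], [-4/5, -3/5]] = [[5, -5], [-3, 0], [-2, 2]].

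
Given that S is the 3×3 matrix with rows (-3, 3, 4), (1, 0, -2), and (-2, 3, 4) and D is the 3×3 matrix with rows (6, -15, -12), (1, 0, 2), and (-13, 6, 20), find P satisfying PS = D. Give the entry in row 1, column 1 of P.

0

Right-multiplying both sides by S⁻¹ gives P = DS⁻¹.
det S = -6, so S⁻¹ = [[-1, 0, 1], [0, 2/3, 1/3], [-1/2, -1/2, 1/2]].
P = DS⁻¹ = [[6, -15, -12], [1, 0, 2], [-13, 6, 20]] · [[-1, 0, 1], [0, 2/3, 1/3], [-1/2, -1/2, 1/2]] = [[0, -4, -5], [-2, -1, 2], [3, -6, -1]].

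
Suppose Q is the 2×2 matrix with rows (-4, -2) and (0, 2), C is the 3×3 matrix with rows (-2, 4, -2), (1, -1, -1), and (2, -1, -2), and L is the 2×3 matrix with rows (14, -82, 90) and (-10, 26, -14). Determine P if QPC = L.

P = [[5, 3, 3], [3, -3, 2]]

Left-multiply by Q⁻¹ and right-multiply by C⁻¹: P = Q⁻¹LC⁻¹.
det Q = -8; the adjugate gives Q⁻¹ = [[-1/4, -1/4], [0, 1/2]].
det C = -4; the adjugate gives C⁻¹ = [[-1/4, -5/2, 3/2], [0, -2, 1], [-1/4, -3/2, 1/2]].
Q⁻¹L = [[-1, 14, -19], [-5, 13, -7]].
P = (Q⁻¹L)C⁻¹ = [[5, 3, 3], [3, -3, 2]].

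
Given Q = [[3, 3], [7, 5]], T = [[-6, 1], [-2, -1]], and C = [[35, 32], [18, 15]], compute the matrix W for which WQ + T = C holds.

WQ = C − T = [[41, 31], [20, 16]].
Since Q sits to the right of W, W = (C − T)Q⁻¹.
det Q = -6; the adjugate gives Q⁻¹ = [[-5/6, 1/2], [7/6, -1/2]].
W = (C − T)Q⁻¹ = [[2, 5], [2, 2]].

W = [[2, 5], [2, 2]]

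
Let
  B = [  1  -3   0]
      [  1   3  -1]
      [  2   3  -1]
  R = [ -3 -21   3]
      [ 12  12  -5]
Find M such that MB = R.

M = [[4, 1, -4], [1, -1, 6]]

B is on the right of M, so right-multiply by B⁻¹: M = RB⁻¹.
det B = 3; the adjugate gives B⁻¹ = [[0, -1, 1], [-1/3, -1/3, 1/3], [-1, -3, 2]].
M = RB⁻¹ = [[-3, -21, 3], [12, 12, -5]] · [[0, -1, 1], [-1/3, -1/3, 1/3], [-1, -3, 2]] = [[4, 1, -4], [1, -1, 6]].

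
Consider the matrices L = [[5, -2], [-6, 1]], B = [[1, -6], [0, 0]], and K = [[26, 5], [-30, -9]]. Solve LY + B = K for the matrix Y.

Y = [[5, 1], [0, -3]]

LY = K − B = [[25, 11], [-30, -9]].
L is on the left of Y, so left-multiply by L⁻¹: Y = L⁻¹(K − B).
L has determinant -7; L⁻¹ = [[-1/7, -2/7], [-6/7, -5/7]].
Y = L⁻¹(K − B) = [[5, 1], [0, -3]].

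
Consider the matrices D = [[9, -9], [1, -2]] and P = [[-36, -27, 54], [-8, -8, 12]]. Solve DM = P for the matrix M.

D is on the left of M, so left-multiply by D⁻¹: M = D⁻¹P.
D has determinant -9; D⁻¹ = [[2/9, -1], [1/9, -1]].
M = D⁻¹P = [[2/9, -1], [1/9, -1]] · [[-36, -27, 54], [-8, -8, 12]] = [[0, 2, 0], [4, 5, -6]].

M = [[0, 2, 0], [4, 5, -6]]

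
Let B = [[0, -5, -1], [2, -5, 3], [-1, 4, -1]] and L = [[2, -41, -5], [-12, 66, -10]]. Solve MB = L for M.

B is on the right of M, so right-multiply by B⁻¹: M = LB⁻¹.
B has determinant 2; B⁻¹ = [[-7/2, -9/2, -10], [-1/2, -1/2, -1], [3/2, 5/2, 5]].
M = LB⁻¹ = [[2, -41, -5], [-12, 66, -10]] · [[-7/2, -9/2, -10], [-1/2, -1/2, -1], [3/2, 5/2, 5]] = [[6, -1, -4], [-6, -4, 4]].

M = [[6, -1, -4], [-6, -4, 4]]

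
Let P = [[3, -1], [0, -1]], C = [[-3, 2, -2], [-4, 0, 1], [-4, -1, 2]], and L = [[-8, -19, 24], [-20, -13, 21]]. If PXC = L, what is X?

X = P⁻¹LC⁻¹ (apply P⁻¹ on the left and C⁻¹ on the right).
det P = -3; the adjugate gives P⁻¹ = [[1/3, -1/3], [0, -1]].
det C = -3; the adjugate gives C⁻¹ = [[-1/3, 2/3, -2/3], [-4/3, 14/3, -11/3], [-4/3, 11/3, -8/3]].
P⁻¹L = [[4, -2, 1], [20, 13, -21]].
X = (P⁻¹L)C⁻¹ = [[0, -3, 2], [4, -3, -5]].

X = [[0, -3, 2], [4, -3, -5]]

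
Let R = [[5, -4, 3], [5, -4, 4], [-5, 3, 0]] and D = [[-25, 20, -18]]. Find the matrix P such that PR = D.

P = [[-2, -3, 0]]

Since R sits to the right of P, P = DR⁻¹.
R has determinant 5; R⁻¹ = [[-12/5, 9/5, -4/5], [-4, 3, -1], [-1, 1, 0]].
P = DR⁻¹ = [[-25, 20, -18]] · [[-12/5, 9/5, -4/5], [-4, 3, -1], [-1, 1, 0]] = [[-2, -3, 0]].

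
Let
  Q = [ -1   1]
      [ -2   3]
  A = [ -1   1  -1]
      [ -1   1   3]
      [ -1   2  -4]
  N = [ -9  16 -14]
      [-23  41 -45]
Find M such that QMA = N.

M = [[3, -4, -3], [1, 0, 4]]

M = Q⁻¹NA⁻¹ (apply Q⁻¹ on the left and A⁻¹ on the right).
det Q = -1; the adjugate gives Q⁻¹ = [[-3, 1], [-2, 1]].
A has determinant 4; A⁻¹ = [[-5/2, 1/2, 1], [-7/4, 3/4, 1], [-1/4, 1/4, 0]].
Q⁻¹N = [[4, -7, -3], [-5, 9, -17]].
M = (Q⁻¹N)A⁻¹ = [[3, -4, -3], [1, 0, 4]].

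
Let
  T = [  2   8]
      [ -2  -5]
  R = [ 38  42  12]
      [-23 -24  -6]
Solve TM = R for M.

M = [[-1, -3, -2], [5, 6, 2]]

Left-multiplying both sides by T⁻¹ gives M = T⁻¹R.
T has determinant 6; T⁻¹ = [[-5/6, -4/3], [1/3, 1/3]].
M = T⁻¹R = [[-5/6, -4/3], [1/3, 1/3]] · [[38, 42, 12], [-23, -24, -6]] = [[-1, -3, -2], [5, 6, 2]].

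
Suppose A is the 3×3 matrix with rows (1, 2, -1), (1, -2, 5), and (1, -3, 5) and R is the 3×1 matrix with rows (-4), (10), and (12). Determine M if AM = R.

A is on the left of M, so left-multiply by A⁻¹: M = A⁻¹R.
det A = 6, so A⁻¹ = [[5/6, -7/6, 4/3], [0, 1, -1], [-1/6, 5/6, -2/3]].
M = A⁻¹R = [[5/6, -7/6, 4/3], [0, 1, -1], [-1/6, 5/6, -2/3]] · [[-4], [10], [12]] = [[1], [-2], [1]].

M = [[1], [-2], [1]]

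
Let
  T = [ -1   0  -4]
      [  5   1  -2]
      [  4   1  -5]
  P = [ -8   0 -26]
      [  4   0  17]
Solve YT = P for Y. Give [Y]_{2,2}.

-1

Since T sits to the right of Y, Y = PT⁻¹.
det T = -1; the adjugate gives T⁻¹ = [[3, 4, -4], [-17, -21, 22], [-1, -1, 1]].
Y = PT⁻¹ = [[-8, 0, -26], [4, 0, 17]] · [[3, 4, -4], [-17, -21, 22], [-1, -1, 1]] = [[2, -6, 6], [-5, -1, 1]].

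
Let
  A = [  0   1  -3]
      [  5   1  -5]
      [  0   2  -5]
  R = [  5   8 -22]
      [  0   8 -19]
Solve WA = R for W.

W = [[-1, 1, 4], [-2, 0, 5]]

Since A sits to the right of W, W = RA⁻¹.
A has determinant -5; A⁻¹ = [[-1, 1/5, 2/5], [-5, 0, 3], [-2, 0, 1]].
W = RA⁻¹ = [[5, 8, -22], [0, 8, -19]] · [[-1, 1/5, 2/5], [-5, 0, 3], [-2, 0, 1]] = [[-1, 1, 4], [-2, 0, 5]].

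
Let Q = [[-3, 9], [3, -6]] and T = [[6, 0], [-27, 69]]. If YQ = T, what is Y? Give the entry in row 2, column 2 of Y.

-4

Right-multiplying both sides by Q⁻¹ gives Y = TQ⁻¹.
det Q = -9; the adjugate gives Q⁻¹ = [[2/3, 1], [1/3, 1/3]].
Y = TQ⁻¹ = [[6, 0], [-27, 69]] · [[2/3, 1], [1/3, 1/3]] = [[4, 6], [5, -4]].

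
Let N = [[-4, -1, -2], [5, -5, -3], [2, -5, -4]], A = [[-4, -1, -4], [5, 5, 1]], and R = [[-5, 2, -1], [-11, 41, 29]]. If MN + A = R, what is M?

M = [[2, 3, -4], [-1, -2, -5]]

MN = R − A = [[-1, 3, 3], [-16, 36, 28]].
Right-multiplying both sides by N⁻¹ gives M = (R − A)N⁻¹.
N has determinant -4; N⁻¹ = [[-5/4, -3/2, 7/4], [-7/2, -5, 11/2], [15/4, 11/2, -25/4]].
M = (R − A)N⁻¹ = [[2, 3, -4], [-1, -2, -5]].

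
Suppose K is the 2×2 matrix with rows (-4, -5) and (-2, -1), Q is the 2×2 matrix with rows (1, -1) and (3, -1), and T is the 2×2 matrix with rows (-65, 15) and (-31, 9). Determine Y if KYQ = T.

Y = K⁻¹TQ⁻¹ (apply K⁻¹ on the left and Q⁻¹ on the right).
det K = -6, so K⁻¹ = [[1/6, -5/6], [-1/3, 2/3]].
det Q = 2; the adjugate gives Q⁻¹ = [[-1/2, 1/2], [-3/2, 1/2]].
K⁻¹T = [[15, -5], [1, 1]].
Y = (K⁻¹T)Q⁻¹ = [[0, 5], [-2, 1]].

Y = [[0, 5], [-2, 1]]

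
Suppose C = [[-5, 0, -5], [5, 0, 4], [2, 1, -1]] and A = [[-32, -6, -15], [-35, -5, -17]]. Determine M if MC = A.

M = [[5, 1, -6], [2, -3, -5]]

Since C sits to the right of M, M = AC⁻¹.
det C = -5, so C⁻¹ = [[4/5, 1, 0], [-13/5, -3, 1], [-1, -1, 0]].
M = AC⁻¹ = [[-32, -6, -15], [-35, -5, -17]] · [[4/5, 1, 0], [-13/5, -3, 1], [-1, -1, 0]] = [[5, 1, -6], [2, -3, -5]].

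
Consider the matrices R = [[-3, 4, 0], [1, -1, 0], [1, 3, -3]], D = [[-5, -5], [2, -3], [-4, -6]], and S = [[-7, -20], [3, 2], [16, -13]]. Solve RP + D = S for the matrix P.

P = [[2, 5], [1, 0], [-5, 4]]

RP = S − D = [[-2, -15], [1, 5], [20, -7]].
Left-multiplying both sides by R⁻¹ gives P = R⁻¹(S − D).
R has determinant 3; R⁻¹ = [[1, 4, 0], [1, 3, 0], [4/3, 13/3, -1/3]].
P = R⁻¹(S − D) = [[2, 5], [1, 0], [-5, 4]].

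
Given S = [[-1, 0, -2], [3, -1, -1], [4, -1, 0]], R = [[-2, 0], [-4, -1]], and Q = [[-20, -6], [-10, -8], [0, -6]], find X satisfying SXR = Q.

Isolating X: multiply by S⁻¹ from the left and R⁻¹ from the right, so X = S⁻¹QR⁻¹.
det S = -1, so S⁻¹ = [[1, -2, 2], [4, -8, 7], [-1, 1, -1]].
det R = 2; the adjugate gives R⁻¹ = [[-1/2, 0], [2, -1]].
S⁻¹Q = [[0, -2], [0, -2], [10, 4]].
X = (S⁻¹Q)R⁻¹ = [[-4, 2], [-4, 2], [3, -4]].

X = [[-4, 2], [-4, 2], [3, -4]]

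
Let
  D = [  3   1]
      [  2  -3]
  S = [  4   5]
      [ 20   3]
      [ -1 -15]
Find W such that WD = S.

Right-multiplying both sides by D⁻¹ gives W = SD⁻¹.
det D = -11; the adjugate gives D⁻¹ = [[3/11, 1/11], [2/11, -3/11]].
W = SD⁻¹ = [[4, 5], [20, 3], [-1, -15]] · [[3/11, 1/11], [2/11, -3/11]] = [[2, -1], [6, 1], [-3, 4]].

W = [[2, -1], [6, 1], [-3, 4]]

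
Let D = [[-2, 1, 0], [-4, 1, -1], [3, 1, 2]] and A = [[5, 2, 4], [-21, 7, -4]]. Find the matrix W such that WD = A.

W = [[3, -2, 1], [0, 6, 1]]

Since D sits to the right of W, W = AD⁻¹.
det D = -1, so D⁻¹ = [[-3, 2, 1], [-5, 4, 2], [7, -5, -2]].
W = AD⁻¹ = [[5, 2, 4], [-21, 7, -4]] · [[-3, 2, 1], [-5, 4, 2], [7, -5, -2]] = [[3, -2, 1], [0, 6, 1]].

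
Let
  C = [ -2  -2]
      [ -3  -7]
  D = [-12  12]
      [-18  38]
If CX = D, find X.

X = [[6, -1], [0, -5]]

Since C multiplies X on the left, X = C⁻¹D.
C has determinant 8; C⁻¹ = [[-7/8, 1/4], [3/8, -1/4]].
X = C⁻¹D = [[-7/8, 1/4], [3/8, -1/4]] · [[-12, 12], [-18, 38]] = [[6, -1], [0, -5]].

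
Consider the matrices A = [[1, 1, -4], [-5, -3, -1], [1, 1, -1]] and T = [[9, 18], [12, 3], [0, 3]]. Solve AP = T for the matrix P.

P = [[0, 4], [-3, -6], [-3, -5]]

Since A multiplies P on the left, P = A⁻¹T.
det A = 6, so A⁻¹ = [[2/3, -1/2, -13/6], [-1, 1/2, 7/2], [-1/3, 0, 1/3]].
P = A⁻¹T = [[2/3, -1/2, -13/6], [-1, 1/2, 7/2], [-1/3, 0, 1/3]] · [[9, 18], [12, 3], [0, 3]] = [[0, 4], [-3, -6], [-3, -5]].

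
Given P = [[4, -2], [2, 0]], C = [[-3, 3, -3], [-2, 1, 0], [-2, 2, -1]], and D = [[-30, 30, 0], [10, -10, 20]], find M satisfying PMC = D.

M = [[-5, 0, 5], [-5, 0, -5]]

M = P⁻¹DC⁻¹ (apply P⁻¹ on the left and C⁻¹ on the right).
P has determinant 4; P⁻¹ = [[0, 1/2], [-1/2, 1]].
C has determinant 3; C⁻¹ = [[-1/3, -1, 1], [-2/3, -1, 2], [-2/3, 0, 1]].
P⁻¹D = [[5, -5, 10], [25, -25, 20]].
M = (P⁻¹D)C⁻¹ = [[-5, 0, 5], [-5, 0, -5]].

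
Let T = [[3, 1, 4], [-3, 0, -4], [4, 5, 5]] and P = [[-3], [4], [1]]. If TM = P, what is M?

M = [[4], [1], [-4]]

T is on the left of M, so left-multiply by T⁻¹: M = T⁻¹P.
T has determinant -1; T⁻¹ = [[-20, -15, 4], [1, 1, 0], [15, 11, -3]].
M = T⁻¹P = [[-20, -15, 4], [1, 1, 0], [15, 11, -3]] · [[-3], [4], [1]] = [[4], [1], [-4]].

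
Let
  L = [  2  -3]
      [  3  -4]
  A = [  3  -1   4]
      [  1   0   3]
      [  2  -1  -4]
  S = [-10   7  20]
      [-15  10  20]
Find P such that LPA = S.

P = [[-5, 4, 3], [-2, 0, 3]]

P = L⁻¹SA⁻¹ (apply L⁻¹ on the left and A⁻¹ on the right).
det L = 1, so L⁻¹ = [[-4, 3], [-3, 2]].
det A = -5; the adjugate gives A⁻¹ = [[-3/5, 8/5, 3/5], [-2, 4, 1], [1/5, -1/5, -1/5]].
L⁻¹S = [[-5, 2, -20], [0, -1, -20]].
P = (L⁻¹S)A⁻¹ = [[-5, 4, 3], [-2, 0, 3]].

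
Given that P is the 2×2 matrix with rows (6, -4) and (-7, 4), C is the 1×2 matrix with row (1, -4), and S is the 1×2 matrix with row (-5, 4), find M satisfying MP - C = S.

M = [[4, 4]]

MP = S + C = [[-4, 0]].
P is on the right of M, so right-multiply by P⁻¹: M = (S + C)P⁻¹.
P has determinant -4; P⁻¹ = [[-1, -1], [-7/4, -3/2]].
M = (S + C)P⁻¹ = [[4, 4]].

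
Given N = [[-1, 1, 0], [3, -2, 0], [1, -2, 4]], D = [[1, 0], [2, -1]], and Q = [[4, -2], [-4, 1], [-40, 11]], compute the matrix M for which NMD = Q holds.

M = [[-2, 3], [-2, 5], [-5, -1]]

M = N⁻¹QD⁻¹ (apply N⁻¹ on the left and D⁻¹ on the right).
N has determinant -4; N⁻¹ = [[2, 1, 0], [3, 1, 0], [1, 1/4, 1/4]].
det D = -1, so D⁻¹ = [[1, 0], [2, -1]].
N⁻¹Q = [[4, -3], [8, -5], [-7, 1]].
M = (N⁻¹Q)D⁻¹ = [[-2, 3], [-2, 5], [-5, -1]].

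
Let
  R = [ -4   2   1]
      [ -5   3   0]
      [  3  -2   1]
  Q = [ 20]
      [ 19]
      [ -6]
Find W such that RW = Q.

Left-multiplying both sides by R⁻¹ gives W = R⁻¹Q.
det R = -1; the adjugate gives R⁻¹ = [[-3, 4, 3], [-5, 7, 5], [-1, 2, 2]].
W = R⁻¹Q = [[-3, 4, 3], [-5, 7, 5], [-1, 2, 2]] · [[20], [19], [-6]] = [[-2], [3], [6]].

W = [[-2], [3], [6]]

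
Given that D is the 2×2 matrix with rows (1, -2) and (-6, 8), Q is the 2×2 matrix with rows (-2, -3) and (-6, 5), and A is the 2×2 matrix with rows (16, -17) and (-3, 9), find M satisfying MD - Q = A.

MD = A + Q = [[14, -20], [-9, 14]].
Right-multiplying both sides by D⁻¹ gives M = (A + Q)D⁻¹.
det D = -4, so D⁻¹ = [[-2, -1/2], [-3/2, -1/4]].
M = (A + Q)D⁻¹ = [[2, -2], [-3, 1]].

M = [[2, -2], [-3, 1]]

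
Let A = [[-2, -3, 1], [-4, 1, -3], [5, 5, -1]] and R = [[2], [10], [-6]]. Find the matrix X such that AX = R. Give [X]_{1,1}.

0

Since A multiplies X on the left, X = A⁻¹R.
det A = 4; the adjugate gives A⁻¹ = [[7/2, 1/2, 2], [-19/4, -3/4, -5/2], [-25/4, -5/4, -7/2]].
X = A⁻¹R = [[7/2, 1/2, 2], [-19/4, -3/4, -5/2], [-25/4, -5/4, -7/2]] · [[2], [10], [-6]] = [[0], [-2], [-4]].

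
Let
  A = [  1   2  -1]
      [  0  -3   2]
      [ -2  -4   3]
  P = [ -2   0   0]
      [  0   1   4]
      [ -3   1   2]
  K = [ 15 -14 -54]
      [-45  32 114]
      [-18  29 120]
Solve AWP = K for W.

W = A⁻¹KP⁻¹ (apply A⁻¹ on the left and P⁻¹ on the right).
det A = -3; the adjugate gives A⁻¹ = [[1/3, 2/3, -1/3], [4/3, -1/3, 2/3], [2, 0, 1]].
det P = 4, so P⁻¹ = [[-1/2, 0, 0], [-3, -1, 2], [3/4, 1/2, -1/2]].
A⁻¹K = [[-19, 7, 18], [23, -10, -30], [12, 1, 12]].
W = (A⁻¹K)P⁻¹ = [[2, 2, 5], [-4, -5, -5], [0, 5, -4]].

W = [[2, 2, 5], [-4, -5, -5], [0, 5, -4]]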